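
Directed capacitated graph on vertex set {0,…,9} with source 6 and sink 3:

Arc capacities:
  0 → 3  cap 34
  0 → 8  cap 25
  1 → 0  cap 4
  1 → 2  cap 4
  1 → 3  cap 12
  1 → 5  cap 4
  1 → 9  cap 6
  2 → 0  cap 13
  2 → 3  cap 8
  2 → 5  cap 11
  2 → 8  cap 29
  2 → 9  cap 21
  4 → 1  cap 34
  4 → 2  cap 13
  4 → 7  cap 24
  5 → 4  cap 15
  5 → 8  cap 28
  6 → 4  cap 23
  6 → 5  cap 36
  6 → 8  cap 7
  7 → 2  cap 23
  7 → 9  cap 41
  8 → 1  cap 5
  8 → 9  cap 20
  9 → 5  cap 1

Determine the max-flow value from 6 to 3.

Maximum flow value: 37

augment #1: 6→4→1→3 bottleneck 12, total now 12
augment #2: 6→4→2→3 bottleneck 8, total now 20
augment #3: 6→4→1→0→3 bottleneck 3, total now 23
augment #4: 6→8→1→0→3 bottleneck 1, total now 24
augment #5: 6→5→4→2→0→3 bottleneck 5, total now 29
augment #6: 6→8→1→2→0→3 bottleneck 4, total now 33
augment #7: 6→5→4→7→2→0→3 bottleneck 4, total now 37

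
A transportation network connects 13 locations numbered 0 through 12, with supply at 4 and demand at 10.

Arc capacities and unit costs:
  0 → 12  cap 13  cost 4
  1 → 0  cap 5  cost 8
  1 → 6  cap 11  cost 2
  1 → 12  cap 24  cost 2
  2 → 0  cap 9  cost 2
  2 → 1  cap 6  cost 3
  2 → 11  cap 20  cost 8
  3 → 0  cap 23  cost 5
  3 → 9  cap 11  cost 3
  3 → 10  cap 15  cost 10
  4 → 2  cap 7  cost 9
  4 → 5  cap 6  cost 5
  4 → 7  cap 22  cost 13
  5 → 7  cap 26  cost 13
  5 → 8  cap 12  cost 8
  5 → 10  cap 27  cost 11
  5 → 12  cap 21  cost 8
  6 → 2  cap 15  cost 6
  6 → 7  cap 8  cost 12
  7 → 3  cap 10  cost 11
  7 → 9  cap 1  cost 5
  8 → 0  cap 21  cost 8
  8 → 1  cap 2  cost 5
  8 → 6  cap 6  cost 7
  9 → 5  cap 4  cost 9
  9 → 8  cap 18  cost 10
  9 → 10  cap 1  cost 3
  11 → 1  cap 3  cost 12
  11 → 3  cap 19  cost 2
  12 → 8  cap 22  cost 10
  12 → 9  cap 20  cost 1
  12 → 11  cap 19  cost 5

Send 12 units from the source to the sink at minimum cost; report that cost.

Minimum cost for 12 units: 259

shortest-cost path #1: 4→5→10 push 6 @ unit cost 16 (adds 96)
shortest-cost path #2: 4→2→1→12→9→10 push 1 @ unit cost 18 (adds 18)
shortest-cost path #3: 4→2→11→3→10 push 5 @ unit cost 29 (adds 145)
total cost = 259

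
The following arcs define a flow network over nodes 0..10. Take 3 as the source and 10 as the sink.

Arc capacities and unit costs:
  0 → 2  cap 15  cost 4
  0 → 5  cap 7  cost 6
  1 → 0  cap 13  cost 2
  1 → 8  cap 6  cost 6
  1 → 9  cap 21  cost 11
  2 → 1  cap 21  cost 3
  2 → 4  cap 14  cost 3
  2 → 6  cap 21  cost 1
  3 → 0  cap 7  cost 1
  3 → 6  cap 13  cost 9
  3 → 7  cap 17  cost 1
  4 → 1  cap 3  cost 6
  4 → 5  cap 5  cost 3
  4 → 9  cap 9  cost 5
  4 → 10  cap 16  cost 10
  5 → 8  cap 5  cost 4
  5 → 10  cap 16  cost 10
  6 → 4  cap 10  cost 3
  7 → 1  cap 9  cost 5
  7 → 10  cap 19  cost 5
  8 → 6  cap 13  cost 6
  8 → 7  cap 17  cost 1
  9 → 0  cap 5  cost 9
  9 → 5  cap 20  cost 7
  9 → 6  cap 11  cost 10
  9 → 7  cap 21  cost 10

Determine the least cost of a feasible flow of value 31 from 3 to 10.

shortest-cost path #1: 3→7→10 push 17 @ unit cost 6 (adds 102)
shortest-cost path #2: 3→0→5→10 push 7 @ unit cost 17 (adds 119)
shortest-cost path #3: 3→6→4→10 push 7 @ unit cost 22 (adds 154)
total cost = 375

Minimum cost for 31 units: 375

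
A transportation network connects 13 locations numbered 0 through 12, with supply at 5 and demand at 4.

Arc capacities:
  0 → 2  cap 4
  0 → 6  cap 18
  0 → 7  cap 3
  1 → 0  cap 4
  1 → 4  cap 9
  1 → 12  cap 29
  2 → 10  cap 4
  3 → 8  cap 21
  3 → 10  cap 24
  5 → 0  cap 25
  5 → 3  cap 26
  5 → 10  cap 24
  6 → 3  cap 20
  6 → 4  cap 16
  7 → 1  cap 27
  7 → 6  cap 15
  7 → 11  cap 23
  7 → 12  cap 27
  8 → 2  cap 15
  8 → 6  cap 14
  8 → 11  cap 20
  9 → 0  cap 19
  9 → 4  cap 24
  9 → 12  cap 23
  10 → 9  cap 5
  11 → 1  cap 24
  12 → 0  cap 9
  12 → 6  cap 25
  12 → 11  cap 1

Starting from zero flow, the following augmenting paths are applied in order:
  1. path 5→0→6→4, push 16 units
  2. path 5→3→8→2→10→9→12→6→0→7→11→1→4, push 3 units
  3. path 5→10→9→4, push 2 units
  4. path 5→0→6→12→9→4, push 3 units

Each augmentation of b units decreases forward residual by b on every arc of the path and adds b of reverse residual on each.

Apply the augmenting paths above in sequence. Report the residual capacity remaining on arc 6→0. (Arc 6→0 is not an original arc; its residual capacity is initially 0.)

after path 1 (5→0→6→4, push 16): res(6,0)=16
after path 2 (5→3→8→2→10→9→12→6→0→7→11→1→4, push 3): res(6,0)=13
after path 3 (5→10→9→4, push 2): res(6,0)=13
after path 4 (5→0→6→12→9→4, push 3): res(6,0)=16

Residual capacity of (6,0): 16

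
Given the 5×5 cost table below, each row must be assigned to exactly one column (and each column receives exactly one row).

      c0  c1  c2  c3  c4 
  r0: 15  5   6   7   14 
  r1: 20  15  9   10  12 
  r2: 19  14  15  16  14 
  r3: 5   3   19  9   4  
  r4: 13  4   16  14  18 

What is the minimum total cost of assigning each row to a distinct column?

Minimum assignment cost: 39

one of 2 optimal assignments: row0→col2 (cost 6), row1→col3 (cost 10), row2→col4 (cost 14), row3→col0 (cost 5), row4→col1 (cost 4)
total = 6 + 10 + 14 + 5 + 4 = 39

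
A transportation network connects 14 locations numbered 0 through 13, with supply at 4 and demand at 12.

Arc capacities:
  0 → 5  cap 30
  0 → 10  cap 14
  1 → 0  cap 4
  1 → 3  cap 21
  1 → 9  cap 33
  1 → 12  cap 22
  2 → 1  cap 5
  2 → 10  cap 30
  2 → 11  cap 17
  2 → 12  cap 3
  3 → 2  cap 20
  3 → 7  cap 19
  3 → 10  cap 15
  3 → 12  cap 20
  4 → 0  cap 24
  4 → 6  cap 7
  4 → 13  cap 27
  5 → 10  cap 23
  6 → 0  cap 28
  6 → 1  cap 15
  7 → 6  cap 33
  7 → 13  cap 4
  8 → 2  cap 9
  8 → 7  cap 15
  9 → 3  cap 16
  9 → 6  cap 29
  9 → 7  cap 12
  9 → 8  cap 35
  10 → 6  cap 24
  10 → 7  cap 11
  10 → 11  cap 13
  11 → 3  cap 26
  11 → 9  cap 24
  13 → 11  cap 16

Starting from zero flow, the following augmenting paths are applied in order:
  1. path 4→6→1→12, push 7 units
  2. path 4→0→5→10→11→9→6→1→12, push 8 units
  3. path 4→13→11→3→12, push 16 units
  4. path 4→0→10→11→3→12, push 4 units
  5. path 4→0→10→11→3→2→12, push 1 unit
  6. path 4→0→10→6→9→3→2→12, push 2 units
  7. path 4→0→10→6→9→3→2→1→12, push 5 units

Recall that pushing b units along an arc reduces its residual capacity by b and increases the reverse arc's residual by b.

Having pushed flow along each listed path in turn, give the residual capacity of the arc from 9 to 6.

after path 1 (4→6→1→12, push 7): res(9,6)=29
after path 2 (4→0→5→10→11→9→6→1→12, push 8): res(9,6)=21
after path 3 (4→13→11→3→12, push 16): res(9,6)=21
after path 4 (4→0→10→11→3→12, push 4): res(9,6)=21
after path 5 (4→0→10→11→3→2→12, push 1): res(9,6)=21
after path 6 (4→0→10→6→9→3→2→12, push 2): res(9,6)=23
after path 7 (4→0→10→6→9→3→2→1→12, push 5): res(9,6)=28

Residual capacity of (9,6): 28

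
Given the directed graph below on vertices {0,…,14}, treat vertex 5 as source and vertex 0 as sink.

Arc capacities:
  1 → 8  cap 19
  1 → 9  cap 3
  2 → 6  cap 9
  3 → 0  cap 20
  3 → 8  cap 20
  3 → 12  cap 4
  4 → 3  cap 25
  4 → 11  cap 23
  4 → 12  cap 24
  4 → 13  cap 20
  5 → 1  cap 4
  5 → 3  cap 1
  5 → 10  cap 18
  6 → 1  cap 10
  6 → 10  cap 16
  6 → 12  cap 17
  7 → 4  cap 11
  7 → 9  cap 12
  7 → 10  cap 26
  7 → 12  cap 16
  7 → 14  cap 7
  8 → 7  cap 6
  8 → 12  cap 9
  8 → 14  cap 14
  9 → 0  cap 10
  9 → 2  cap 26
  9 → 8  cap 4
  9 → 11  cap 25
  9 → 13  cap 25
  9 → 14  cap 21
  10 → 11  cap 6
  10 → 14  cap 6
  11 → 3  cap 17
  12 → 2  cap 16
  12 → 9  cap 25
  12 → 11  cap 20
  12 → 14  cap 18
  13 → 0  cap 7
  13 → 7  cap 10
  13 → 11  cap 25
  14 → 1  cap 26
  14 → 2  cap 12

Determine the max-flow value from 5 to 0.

Maximum flow value: 17

augment #1: 5→3→0 bottleneck 1, total now 1
augment #2: 5→1→9→0 bottleneck 3, total now 4
augment #3: 5→10→11→3→0 bottleneck 6, total now 10
augment #4: 5→1→8→7→9→0 bottleneck 1, total now 11
augment #5: 5→10→14→1→8→7→9→0 bottleneck 5, total now 16
augment #6: 5→10→14→1→8→12→9→0 bottleneck 1, total now 17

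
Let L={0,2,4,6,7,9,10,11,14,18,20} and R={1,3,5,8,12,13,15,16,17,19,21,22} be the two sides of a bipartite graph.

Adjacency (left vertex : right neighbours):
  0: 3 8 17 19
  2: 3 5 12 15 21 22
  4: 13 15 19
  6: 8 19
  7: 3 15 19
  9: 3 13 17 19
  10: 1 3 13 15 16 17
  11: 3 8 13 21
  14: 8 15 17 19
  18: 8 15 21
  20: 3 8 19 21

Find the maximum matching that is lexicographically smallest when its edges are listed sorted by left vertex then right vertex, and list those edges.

|M| = 9 (so the lex-smallest maximum matching has 9 edges)
process left vertices in ascending order; for each, take the smallest-labelled available neighbour that still permits 9 edges overall, or leave it unmatched if none does
lex-smallest matching: {0-3, 2-5, 4-13, 6-8, 7-15, 9-17, 10-1, 11-21, 14-19}

Lex-smallest maximum matching: {(0,3), (2,5), (4,13), (6,8), (7,15), (9,17), (10,1), (11,21), (14,19)}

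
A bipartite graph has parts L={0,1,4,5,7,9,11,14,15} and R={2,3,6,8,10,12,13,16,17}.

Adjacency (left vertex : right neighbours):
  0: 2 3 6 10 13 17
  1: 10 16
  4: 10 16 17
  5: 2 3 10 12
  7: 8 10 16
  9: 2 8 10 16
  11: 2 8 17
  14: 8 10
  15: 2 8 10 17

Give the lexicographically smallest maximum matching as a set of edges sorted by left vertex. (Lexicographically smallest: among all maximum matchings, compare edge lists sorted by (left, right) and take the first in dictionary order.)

Lex-smallest maximum matching: {(0,3), (1,10), (4,16), (5,12), (7,8), (9,2), (11,17)}

|M| = 7 (so the lex-smallest maximum matching has 7 edges)
process left vertices in ascending order; for each, take the smallest-labelled available neighbour that still permits 7 edges overall, or leave it unmatched if none does
lex-smallest matching: {0-3, 1-10, 4-16, 5-12, 7-8, 9-2, 11-17}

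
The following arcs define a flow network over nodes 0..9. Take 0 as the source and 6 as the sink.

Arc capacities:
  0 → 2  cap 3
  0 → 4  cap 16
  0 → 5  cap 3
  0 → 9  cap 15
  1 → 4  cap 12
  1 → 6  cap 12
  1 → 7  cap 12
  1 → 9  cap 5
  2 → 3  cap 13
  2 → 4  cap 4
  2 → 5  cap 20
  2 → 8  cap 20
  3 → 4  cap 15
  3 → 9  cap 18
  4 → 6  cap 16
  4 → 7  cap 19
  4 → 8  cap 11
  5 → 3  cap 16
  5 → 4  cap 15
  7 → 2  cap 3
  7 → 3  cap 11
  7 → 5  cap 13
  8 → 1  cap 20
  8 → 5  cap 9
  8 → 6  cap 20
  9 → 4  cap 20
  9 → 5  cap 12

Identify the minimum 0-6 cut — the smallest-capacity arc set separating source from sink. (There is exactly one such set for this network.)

augment #1: 0→4→6 push 16
augment #2: 0→2→8→6 push 3
augment #3: 0→5→4→8→6 push 3
augment #4: 0→9→4→8→6 push 8
augment #5: 0→9→4→7→2→8→6 push 3
max flow = 33; residual-reachable set from 0 gives S-side
cut edges (S→T): {(0,2), (4,6), (4,8), (7,2)} total cap 33

Min-cut arcs: {(0,2), (4,6), (4,8), (7,2)} (total capacity 33)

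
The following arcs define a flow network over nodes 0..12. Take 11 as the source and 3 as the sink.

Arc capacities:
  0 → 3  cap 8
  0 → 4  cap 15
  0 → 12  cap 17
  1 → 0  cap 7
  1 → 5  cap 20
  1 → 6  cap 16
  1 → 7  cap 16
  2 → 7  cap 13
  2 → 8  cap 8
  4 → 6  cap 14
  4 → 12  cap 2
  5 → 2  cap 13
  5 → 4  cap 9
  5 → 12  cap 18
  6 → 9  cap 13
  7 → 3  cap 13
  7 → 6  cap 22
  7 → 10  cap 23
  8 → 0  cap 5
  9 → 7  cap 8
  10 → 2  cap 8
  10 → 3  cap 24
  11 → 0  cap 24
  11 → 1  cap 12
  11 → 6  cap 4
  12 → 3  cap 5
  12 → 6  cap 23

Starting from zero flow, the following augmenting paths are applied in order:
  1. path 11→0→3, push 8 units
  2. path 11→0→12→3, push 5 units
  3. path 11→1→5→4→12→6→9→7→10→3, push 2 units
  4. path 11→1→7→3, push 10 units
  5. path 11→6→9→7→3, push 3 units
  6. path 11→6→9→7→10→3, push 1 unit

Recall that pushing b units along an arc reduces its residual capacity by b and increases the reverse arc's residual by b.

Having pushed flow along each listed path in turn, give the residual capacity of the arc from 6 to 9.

after path 1 (11→0→3, push 8): res(6,9)=13
after path 2 (11→0→12→3, push 5): res(6,9)=13
after path 3 (11→1→5→4→12→6→9→7→10→3, push 2): res(6,9)=11
after path 4 (11→1→7→3, push 10): res(6,9)=11
after path 5 (11→6→9→7→3, push 3): res(6,9)=8
after path 6 (11→6→9→7→10→3, push 1): res(6,9)=7

Residual capacity of (6,9): 7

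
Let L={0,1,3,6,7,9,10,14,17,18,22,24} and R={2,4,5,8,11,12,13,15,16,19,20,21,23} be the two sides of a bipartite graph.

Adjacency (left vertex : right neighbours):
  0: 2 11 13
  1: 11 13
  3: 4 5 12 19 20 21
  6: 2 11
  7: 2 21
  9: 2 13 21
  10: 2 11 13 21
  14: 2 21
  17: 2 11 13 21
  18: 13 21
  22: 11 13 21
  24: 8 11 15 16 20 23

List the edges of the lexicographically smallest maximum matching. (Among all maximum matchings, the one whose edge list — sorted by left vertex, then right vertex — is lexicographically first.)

Lex-smallest maximum matching: {(0,2), (1,11), (3,4), (7,21), (9,13), (24,8)}

|M| = 6 (so the lex-smallest maximum matching has 6 edges)
process left vertices in ascending order; for each, take the smallest-labelled available neighbour that still permits 6 edges overall, or leave it unmatched if none does
lex-smallest matching: {0-2, 1-11, 3-4, 7-21, 9-13, 24-8}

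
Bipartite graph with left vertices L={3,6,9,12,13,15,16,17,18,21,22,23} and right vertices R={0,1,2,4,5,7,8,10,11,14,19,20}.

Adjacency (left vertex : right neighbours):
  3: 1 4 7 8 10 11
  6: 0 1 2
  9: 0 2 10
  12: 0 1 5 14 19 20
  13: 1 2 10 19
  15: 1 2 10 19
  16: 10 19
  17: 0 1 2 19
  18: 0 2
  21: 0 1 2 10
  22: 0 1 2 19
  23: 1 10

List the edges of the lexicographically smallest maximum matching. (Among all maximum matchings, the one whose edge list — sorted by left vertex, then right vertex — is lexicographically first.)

Lex-smallest maximum matching: {(3,4), (6,0), (9,2), (12,5), (13,1), (15,10), (16,19)}

|M| = 7 (so the lex-smallest maximum matching has 7 edges)
process left vertices in ascending order; for each, take the smallest-labelled available neighbour that still permits 7 edges overall, or leave it unmatched if none does
lex-smallest matching: {3-4, 6-0, 9-2, 12-5, 13-1, 15-10, 16-19}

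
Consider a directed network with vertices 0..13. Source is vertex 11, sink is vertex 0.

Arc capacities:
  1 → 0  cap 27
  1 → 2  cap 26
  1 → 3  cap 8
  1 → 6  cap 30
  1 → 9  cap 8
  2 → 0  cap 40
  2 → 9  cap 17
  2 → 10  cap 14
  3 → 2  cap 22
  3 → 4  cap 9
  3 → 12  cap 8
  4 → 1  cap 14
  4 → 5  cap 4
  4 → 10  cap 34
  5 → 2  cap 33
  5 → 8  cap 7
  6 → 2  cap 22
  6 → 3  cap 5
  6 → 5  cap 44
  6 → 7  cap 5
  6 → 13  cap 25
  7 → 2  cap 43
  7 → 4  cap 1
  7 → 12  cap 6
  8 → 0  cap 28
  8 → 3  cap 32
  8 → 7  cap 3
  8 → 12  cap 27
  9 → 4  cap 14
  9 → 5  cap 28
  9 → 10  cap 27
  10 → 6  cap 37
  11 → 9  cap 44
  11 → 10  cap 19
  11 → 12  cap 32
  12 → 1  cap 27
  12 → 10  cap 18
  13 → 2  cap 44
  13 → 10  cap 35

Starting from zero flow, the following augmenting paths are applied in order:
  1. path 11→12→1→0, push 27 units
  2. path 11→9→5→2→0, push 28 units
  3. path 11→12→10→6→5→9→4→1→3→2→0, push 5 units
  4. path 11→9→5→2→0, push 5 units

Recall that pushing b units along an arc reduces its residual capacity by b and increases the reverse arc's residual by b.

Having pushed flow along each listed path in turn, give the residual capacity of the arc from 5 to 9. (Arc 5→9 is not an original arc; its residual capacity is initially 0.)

Residual capacity of (5,9): 28

after path 1 (11→12→1→0, push 27): res(5,9)=0
after path 2 (11→9→5→2→0, push 28): res(5,9)=28
after path 3 (11→12→10→6→5→9→4→1→3→2→0, push 5): res(5,9)=23
after path 4 (11→9→5→2→0, push 5): res(5,9)=28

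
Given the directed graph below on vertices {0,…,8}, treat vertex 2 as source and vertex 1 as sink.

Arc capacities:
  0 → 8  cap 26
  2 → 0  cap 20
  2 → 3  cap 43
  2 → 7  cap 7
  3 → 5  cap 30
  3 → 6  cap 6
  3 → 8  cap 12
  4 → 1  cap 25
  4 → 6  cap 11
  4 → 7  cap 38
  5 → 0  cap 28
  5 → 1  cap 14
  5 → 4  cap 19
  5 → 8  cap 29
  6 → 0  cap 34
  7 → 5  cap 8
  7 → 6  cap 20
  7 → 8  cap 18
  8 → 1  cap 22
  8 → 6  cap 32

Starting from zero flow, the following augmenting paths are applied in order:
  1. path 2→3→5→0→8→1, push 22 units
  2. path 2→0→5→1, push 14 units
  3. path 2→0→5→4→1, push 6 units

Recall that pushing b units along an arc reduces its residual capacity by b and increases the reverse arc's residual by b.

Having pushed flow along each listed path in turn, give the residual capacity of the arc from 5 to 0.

after path 1 (2→3→5→0→8→1, push 22): res(5,0)=6
after path 2 (2→0→5→1, push 14): res(5,0)=20
after path 3 (2→0→5→4→1, push 6): res(5,0)=26

Residual capacity of (5,0): 26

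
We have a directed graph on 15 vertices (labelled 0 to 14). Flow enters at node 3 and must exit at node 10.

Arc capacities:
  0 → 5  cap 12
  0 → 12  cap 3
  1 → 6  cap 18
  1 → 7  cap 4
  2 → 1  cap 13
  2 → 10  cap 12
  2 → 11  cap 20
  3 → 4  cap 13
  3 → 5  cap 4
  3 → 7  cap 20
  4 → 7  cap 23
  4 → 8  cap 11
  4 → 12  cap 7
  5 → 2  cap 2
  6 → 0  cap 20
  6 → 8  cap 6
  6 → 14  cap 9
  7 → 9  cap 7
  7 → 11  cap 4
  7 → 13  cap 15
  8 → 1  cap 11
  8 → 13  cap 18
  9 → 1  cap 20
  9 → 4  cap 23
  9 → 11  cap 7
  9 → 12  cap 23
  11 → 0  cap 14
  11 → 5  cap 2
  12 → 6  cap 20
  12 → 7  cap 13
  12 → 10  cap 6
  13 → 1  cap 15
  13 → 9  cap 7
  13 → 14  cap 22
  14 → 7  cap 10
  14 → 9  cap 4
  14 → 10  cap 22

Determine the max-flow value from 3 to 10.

Maximum flow value: 30

augment #1: 3→4→12→10 bottleneck 6, total now 6
augment #2: 3→5→2→10 bottleneck 2, total now 8
augment #3: 3→7→13→14→10 bottleneck 15, total now 23
augment #4: 3→4→8→13→14→10 bottleneck 7, total now 30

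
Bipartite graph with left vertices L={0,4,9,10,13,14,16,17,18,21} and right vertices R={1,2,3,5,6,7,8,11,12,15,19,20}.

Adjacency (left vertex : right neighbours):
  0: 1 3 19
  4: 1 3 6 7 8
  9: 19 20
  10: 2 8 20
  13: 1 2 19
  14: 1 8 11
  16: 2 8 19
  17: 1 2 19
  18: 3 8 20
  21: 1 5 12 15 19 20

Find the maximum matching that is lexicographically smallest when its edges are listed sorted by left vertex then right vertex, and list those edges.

|M| = 9 (so the lex-smallest maximum matching has 9 edges)
process left vertices in ascending order; for each, take the smallest-labelled available neighbour that still permits 9 edges overall, or leave it unmatched if none does
lex-smallest matching: {0-1, 4-6, 9-19, 10-20, 13-2, 14-11, 16-8, 18-3, 21-5}

Lex-smallest maximum matching: {(0,1), (4,6), (9,19), (10,20), (13,2), (14,11), (16,8), (18,3), (21,5)}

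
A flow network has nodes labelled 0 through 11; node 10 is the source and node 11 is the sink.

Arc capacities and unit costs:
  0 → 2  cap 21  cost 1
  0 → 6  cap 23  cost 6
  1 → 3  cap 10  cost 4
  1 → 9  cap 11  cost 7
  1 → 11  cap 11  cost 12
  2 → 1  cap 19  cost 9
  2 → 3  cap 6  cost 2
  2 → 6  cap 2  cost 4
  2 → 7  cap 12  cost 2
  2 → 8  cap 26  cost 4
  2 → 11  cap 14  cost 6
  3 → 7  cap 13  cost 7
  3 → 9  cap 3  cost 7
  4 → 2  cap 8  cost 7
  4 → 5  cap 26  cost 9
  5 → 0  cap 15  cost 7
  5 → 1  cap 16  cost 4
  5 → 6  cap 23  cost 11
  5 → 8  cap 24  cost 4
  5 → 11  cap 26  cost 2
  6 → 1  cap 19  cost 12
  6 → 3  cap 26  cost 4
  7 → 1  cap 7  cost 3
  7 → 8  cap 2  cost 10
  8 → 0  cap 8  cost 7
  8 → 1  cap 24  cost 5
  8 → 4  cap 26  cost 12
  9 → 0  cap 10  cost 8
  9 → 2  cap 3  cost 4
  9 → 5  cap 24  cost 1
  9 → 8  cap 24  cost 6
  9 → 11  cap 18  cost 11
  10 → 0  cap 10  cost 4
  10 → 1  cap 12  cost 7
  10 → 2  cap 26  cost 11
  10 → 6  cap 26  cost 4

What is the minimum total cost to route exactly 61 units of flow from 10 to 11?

shortest-cost path #1: 10→0→2→11 push 10 @ unit cost 11 (adds 110)
shortest-cost path #2: 10→2→11 push 4 @ unit cost 17 (adds 68)
shortest-cost path #3: 10→1→9→5→11 push 11 @ unit cost 17 (adds 187)
shortest-cost path #4: 10→6→3→9→5→11 push 3 @ unit cost 18 (adds 54)
shortest-cost path #5: 10→1→11 push 1 @ unit cost 19 (adds 19)
shortest-cost path #6: 10→6→1→11 push 10 @ unit cost 28 (adds 280)
shortest-cost path #7: 10→2→8→4→5→11 push 12 @ unit cost 38 (adds 456)
shortest-cost path #8: 10→2→8→4→5→9→11 push 10 @ unit cost 46 (adds 460)
total cost = 1634

Minimum cost for 61 units: 1634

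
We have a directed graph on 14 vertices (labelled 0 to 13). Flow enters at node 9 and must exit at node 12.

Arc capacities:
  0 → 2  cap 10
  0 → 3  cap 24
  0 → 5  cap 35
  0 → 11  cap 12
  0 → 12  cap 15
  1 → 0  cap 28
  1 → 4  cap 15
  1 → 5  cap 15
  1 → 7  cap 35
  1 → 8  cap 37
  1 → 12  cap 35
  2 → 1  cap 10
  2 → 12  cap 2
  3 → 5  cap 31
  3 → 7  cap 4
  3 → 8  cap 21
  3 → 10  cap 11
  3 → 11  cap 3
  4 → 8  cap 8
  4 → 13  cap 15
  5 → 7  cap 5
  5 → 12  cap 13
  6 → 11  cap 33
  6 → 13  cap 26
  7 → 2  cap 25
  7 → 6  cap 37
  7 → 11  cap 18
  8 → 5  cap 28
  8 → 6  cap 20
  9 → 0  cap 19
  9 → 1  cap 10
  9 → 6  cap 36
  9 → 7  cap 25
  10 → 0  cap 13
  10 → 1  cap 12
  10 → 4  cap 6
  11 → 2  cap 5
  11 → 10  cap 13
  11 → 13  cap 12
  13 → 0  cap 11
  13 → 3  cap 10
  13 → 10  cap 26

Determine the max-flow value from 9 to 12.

Maximum flow value: 62

augment #1: 9→0→12 bottleneck 15, total now 15
augment #2: 9→1→12 bottleneck 10, total now 25
augment #3: 9→0→2→12 bottleneck 2, total now 27
augment #4: 9→0→5→12 bottleneck 2, total now 29
augment #5: 9→7→2→1→12 bottleneck 10, total now 39
augment #6: 9→6→11→10→1→12 bottleneck 12, total now 51
augment #7: 9→6→13→0→5→12 bottleneck 11, total now 62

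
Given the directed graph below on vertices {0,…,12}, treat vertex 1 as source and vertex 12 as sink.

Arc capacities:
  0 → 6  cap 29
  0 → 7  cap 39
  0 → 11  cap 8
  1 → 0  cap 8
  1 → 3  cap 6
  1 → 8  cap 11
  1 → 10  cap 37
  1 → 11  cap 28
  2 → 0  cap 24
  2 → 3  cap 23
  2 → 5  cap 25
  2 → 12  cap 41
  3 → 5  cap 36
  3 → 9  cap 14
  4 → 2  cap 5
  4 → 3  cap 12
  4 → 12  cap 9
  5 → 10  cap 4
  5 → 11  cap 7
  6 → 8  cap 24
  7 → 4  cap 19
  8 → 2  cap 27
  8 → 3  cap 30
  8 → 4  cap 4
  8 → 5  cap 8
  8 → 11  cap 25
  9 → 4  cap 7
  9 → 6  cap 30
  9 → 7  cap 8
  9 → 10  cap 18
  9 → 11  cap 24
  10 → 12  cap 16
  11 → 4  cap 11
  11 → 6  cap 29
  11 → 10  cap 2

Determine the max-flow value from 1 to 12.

augment #1: 1→10→12 bottleneck 16, total now 16
augment #2: 1→8→2→12 bottleneck 11, total now 27
augment #3: 1→11→4→12 bottleneck 9, total now 36
augment #4: 1→11→4→2→12 bottleneck 2, total now 38
augment #5: 1→0→6→8→2→12 bottleneck 8, total now 46
augment #6: 1→3→9→4→2→12 bottleneck 3, total now 49
augment #7: 1→11→6→8→2→12 bottleneck 8, total now 57

Maximum flow value: 57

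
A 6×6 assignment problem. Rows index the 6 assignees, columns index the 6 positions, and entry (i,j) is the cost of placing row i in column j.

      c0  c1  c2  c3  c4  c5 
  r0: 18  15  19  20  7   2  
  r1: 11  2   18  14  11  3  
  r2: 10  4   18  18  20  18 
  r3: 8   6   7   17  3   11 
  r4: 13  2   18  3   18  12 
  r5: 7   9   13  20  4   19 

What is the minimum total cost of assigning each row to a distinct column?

optimal assignment: row0→col5 (cost 2), row1→col1 (cost 2), row2→col0 (cost 10), row3→col2 (cost 7), row4→col3 (cost 3), row5→col4 (cost 4)
total = 2 + 2 + 10 + 7 + 3 + 4 = 28

Minimum assignment cost: 28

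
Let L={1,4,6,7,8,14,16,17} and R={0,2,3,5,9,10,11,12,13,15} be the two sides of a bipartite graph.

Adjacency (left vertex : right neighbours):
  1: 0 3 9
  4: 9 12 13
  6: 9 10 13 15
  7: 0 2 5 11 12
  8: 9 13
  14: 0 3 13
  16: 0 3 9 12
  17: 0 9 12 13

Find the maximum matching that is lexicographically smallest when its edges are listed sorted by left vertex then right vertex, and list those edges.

|M| = 7 (so the lex-smallest maximum matching has 7 edges)
process left vertices in ascending order; for each, take the smallest-labelled available neighbour that still permits 7 edges overall, or leave it unmatched if none does
lex-smallest matching: {1-0, 4-9, 6-10, 7-2, 8-13, 14-3, 16-12}

Lex-smallest maximum matching: {(1,0), (4,9), (6,10), (7,2), (8,13), (14,3), (16,12)}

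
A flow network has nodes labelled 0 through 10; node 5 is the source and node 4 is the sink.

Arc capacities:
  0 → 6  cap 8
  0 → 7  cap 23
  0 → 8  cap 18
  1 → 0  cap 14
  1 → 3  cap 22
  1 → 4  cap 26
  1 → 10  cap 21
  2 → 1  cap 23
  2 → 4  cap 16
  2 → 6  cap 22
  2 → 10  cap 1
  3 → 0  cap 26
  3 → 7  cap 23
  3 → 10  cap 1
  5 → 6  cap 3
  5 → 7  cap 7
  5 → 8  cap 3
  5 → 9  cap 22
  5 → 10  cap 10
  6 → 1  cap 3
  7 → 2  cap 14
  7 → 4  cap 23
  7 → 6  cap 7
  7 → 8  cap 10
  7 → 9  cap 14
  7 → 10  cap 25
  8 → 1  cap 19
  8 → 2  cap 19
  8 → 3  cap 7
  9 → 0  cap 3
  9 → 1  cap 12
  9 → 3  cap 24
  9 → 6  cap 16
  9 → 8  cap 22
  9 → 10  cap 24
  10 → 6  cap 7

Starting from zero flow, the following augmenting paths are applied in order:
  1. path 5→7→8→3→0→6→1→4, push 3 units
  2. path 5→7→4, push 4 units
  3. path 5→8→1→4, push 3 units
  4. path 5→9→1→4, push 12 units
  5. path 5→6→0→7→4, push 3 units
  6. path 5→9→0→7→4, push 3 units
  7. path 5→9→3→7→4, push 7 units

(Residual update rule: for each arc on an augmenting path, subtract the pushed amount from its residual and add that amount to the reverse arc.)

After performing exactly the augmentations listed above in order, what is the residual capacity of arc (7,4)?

Residual capacity of (7,4): 6

after path 1 (5→7→8→3→0→6→1→4, push 3): res(7,4)=23
after path 2 (5→7→4, push 4): res(7,4)=19
after path 3 (5→8→1→4, push 3): res(7,4)=19
after path 4 (5→9→1→4, push 12): res(7,4)=19
after path 5 (5→6→0→7→4, push 3): res(7,4)=16
after path 6 (5→9→0→7→4, push 3): res(7,4)=13
after path 7 (5→9→3→7→4, push 7): res(7,4)=6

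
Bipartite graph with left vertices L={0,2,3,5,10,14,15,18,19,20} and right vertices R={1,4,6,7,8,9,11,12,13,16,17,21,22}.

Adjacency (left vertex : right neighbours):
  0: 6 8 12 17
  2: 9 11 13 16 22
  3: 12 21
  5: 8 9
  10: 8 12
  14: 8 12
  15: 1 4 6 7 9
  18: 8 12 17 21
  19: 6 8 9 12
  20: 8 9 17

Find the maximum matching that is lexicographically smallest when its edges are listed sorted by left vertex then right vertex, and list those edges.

Lex-smallest maximum matching: {(0,6), (2,11), (3,12), (5,8), (15,1), (18,21), (19,9), (20,17)}

|M| = 8 (so the lex-smallest maximum matching has 8 edges)
process left vertices in ascending order; for each, take the smallest-labelled available neighbour that still permits 8 edges overall, or leave it unmatched if none does
lex-smallest matching: {0-6, 2-11, 3-12, 5-8, 15-1, 18-21, 19-9, 20-17}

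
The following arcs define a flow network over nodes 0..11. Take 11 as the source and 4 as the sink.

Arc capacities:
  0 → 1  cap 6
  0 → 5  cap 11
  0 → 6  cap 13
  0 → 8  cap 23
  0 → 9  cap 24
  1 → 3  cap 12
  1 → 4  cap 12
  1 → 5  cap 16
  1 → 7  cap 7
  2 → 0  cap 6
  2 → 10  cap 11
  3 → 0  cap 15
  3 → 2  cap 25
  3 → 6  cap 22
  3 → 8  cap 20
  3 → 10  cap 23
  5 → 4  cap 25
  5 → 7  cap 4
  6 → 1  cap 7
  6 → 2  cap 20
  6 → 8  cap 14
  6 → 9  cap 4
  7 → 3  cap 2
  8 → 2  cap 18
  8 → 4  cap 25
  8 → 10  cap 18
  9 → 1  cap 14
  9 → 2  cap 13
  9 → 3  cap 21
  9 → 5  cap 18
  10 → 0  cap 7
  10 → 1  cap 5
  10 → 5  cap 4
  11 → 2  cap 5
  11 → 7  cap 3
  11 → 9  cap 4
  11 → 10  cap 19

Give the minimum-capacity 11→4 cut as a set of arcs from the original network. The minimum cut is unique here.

Min-cut arcs: {(7,3), (10,0), (10,1), (10,5), (11,2), (11,9)} (total capacity 27)

augment #1: 11→9→1→4 push 4
augment #2: 11→10→1→4 push 5
augment #3: 11→10→5→4 push 4
augment #4: 11→2→0→1→4 push 3
augment #5: 11→2→0→5→4 push 2
augment #6: 11→7→3→8→4 push 2
augment #7: 11→10→0→5→4 push 7
max flow = 27; residual-reachable set from 11 gives S-side
cut edges (S→T): {(7,3), (10,0), (10,1), (10,5), (11,2), (11,9)} total cap 27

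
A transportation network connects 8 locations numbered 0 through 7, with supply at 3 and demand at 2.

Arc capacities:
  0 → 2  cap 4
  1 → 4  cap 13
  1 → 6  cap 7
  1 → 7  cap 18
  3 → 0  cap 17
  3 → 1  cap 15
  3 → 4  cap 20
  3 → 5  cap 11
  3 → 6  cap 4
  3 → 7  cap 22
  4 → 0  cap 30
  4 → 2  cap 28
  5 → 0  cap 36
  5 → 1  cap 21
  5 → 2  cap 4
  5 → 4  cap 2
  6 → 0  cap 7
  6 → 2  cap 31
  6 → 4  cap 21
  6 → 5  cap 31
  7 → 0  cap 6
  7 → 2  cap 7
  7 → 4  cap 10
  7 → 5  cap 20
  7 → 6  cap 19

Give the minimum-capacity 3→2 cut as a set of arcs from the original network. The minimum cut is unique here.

augment #1: 3→0→2 push 4
augment #2: 3→4→2 push 20
augment #3: 3→5→2 push 4
augment #4: 3→6→2 push 4
augment #5: 3→7→2 push 7
augment #6: 3→1→4→2 push 8
augment #7: 3→1→6→2 push 7
augment #8: 3→7→6→2 push 15
augment #9: 3→5→1→7→6→2 push 4
max flow = 73; residual-reachable set from 3 gives S-side
cut edges (S→T): {(0,2), (1,6), (3,6), (4,2), (5,2), (7,2), (7,6)} total cap 73

Min-cut arcs: {(0,2), (1,6), (3,6), (4,2), (5,2), (7,2), (7,6)} (total capacity 73)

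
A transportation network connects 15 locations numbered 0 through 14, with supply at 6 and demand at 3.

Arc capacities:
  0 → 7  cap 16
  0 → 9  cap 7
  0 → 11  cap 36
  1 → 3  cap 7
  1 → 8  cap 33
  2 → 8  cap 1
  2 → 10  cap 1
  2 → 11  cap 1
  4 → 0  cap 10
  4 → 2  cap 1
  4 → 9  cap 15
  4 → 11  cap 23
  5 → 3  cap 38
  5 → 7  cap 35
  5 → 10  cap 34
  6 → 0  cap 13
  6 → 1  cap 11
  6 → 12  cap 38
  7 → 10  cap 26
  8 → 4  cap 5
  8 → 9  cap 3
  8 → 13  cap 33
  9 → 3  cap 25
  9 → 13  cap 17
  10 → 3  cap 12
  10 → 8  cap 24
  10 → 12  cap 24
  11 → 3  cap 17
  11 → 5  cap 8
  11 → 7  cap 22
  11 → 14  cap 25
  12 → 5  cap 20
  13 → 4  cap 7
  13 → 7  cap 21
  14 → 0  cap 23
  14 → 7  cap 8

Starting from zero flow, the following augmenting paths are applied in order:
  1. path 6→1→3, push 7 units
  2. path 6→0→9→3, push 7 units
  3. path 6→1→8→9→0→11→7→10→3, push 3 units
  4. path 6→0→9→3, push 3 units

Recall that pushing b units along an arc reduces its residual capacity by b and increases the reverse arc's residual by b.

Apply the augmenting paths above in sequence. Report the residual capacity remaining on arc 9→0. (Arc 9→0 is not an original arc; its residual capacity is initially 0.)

after path 1 (6→1→3, push 7): res(9,0)=0
after path 2 (6→0→9→3, push 7): res(9,0)=7
after path 3 (6→1→8→9→0→11→7→10→3, push 3): res(9,0)=4
after path 4 (6→0→9→3, push 3): res(9,0)=7

Residual capacity of (9,0): 7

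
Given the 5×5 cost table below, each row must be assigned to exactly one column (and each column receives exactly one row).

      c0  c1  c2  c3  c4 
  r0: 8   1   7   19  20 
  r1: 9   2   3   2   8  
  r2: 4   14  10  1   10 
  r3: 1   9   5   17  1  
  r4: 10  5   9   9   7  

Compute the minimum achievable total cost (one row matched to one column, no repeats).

optimal assignment: row0→col1 (cost 1), row1→col2 (cost 3), row2→col3 (cost 1), row3→col0 (cost 1), row4→col4 (cost 7)
total = 1 + 3 + 1 + 1 + 7 = 13

Minimum assignment cost: 13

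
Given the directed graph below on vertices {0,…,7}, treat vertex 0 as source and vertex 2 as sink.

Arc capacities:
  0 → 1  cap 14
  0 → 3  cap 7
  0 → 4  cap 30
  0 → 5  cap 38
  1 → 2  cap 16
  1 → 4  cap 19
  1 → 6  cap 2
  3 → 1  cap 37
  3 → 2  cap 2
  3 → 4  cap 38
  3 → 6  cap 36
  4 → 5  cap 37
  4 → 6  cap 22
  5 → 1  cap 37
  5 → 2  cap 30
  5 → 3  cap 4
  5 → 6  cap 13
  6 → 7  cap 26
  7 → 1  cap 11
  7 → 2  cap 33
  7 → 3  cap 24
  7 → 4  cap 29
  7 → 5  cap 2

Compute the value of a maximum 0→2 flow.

augment #1: 0→1→2 bottleneck 14, total now 14
augment #2: 0→3→2 bottleneck 2, total now 16
augment #3: 0→5→2 bottleneck 30, total now 46
augment #4: 0→3→1→2 bottleneck 2, total now 48
augment #5: 0→3→6→7→2 bottleneck 3, total now 51
augment #6: 0→4→6→7→2 bottleneck 22, total now 73
augment #7: 0→5→6→7→2 bottleneck 1, total now 74

Maximum flow value: 74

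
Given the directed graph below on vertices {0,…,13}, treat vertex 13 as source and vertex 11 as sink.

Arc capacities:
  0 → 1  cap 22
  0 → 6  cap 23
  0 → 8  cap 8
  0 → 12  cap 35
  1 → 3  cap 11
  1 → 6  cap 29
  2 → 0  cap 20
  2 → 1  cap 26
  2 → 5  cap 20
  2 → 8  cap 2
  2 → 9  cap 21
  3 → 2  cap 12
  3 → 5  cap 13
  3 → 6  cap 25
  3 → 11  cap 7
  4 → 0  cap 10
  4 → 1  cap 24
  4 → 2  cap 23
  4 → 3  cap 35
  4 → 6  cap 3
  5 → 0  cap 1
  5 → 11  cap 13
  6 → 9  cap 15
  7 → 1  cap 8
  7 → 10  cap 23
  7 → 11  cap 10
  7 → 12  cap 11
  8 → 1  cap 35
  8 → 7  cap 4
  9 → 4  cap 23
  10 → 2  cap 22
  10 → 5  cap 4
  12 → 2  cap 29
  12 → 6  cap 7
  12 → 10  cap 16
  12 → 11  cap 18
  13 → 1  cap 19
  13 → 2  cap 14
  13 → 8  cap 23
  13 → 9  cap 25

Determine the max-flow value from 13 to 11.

Maximum flow value: 42

augment #1: 13→1→3→11 bottleneck 7, total now 7
augment #2: 13→2→5→11 bottleneck 13, total now 20
augment #3: 13→8→7→11 bottleneck 4, total now 24
augment #4: 13→2→0→12→11 bottleneck 1, total now 25
augment #5: 13→9→4→0→12→11 bottleneck 10, total now 35
augment #6: 13→1→3→2→0→12→11 bottleneck 4, total now 39
augment #7: 13→9→4→2→0→12→11 bottleneck 3, total now 42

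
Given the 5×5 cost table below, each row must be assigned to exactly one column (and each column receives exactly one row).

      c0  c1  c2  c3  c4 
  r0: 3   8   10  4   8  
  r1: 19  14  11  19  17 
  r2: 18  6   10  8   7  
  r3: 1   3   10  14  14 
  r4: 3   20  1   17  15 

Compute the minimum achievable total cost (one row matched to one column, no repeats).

optimal assignment: row0→col3 (cost 4), row1→col1 (cost 14), row2→col4 (cost 7), row3→col0 (cost 1), row4→col2 (cost 1)
total = 4 + 14 + 7 + 1 + 1 = 27

Minimum assignment cost: 27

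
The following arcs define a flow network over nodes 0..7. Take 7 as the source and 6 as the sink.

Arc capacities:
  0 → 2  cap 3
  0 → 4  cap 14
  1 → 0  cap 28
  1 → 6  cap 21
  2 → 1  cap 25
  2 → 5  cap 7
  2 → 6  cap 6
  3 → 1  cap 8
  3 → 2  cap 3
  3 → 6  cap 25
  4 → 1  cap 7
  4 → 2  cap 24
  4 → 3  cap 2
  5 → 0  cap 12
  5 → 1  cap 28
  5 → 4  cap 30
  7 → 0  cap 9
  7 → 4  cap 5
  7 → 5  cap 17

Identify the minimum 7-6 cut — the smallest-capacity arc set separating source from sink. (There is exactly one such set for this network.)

augment #1: 7→0→2→6 push 3
augment #2: 7→4→1→6 push 5
augment #3: 7→5→1→6 push 16
augment #4: 7→0→4→2→6 push 3
augment #5: 7→0→4→3→6 push 2
max flow = 29; residual-reachable set from 7 gives S-side
cut edges (S→T): {(1,6), (2,6), (4,3)} total cap 29

Min-cut arcs: {(1,6), (2,6), (4,3)} (total capacity 29)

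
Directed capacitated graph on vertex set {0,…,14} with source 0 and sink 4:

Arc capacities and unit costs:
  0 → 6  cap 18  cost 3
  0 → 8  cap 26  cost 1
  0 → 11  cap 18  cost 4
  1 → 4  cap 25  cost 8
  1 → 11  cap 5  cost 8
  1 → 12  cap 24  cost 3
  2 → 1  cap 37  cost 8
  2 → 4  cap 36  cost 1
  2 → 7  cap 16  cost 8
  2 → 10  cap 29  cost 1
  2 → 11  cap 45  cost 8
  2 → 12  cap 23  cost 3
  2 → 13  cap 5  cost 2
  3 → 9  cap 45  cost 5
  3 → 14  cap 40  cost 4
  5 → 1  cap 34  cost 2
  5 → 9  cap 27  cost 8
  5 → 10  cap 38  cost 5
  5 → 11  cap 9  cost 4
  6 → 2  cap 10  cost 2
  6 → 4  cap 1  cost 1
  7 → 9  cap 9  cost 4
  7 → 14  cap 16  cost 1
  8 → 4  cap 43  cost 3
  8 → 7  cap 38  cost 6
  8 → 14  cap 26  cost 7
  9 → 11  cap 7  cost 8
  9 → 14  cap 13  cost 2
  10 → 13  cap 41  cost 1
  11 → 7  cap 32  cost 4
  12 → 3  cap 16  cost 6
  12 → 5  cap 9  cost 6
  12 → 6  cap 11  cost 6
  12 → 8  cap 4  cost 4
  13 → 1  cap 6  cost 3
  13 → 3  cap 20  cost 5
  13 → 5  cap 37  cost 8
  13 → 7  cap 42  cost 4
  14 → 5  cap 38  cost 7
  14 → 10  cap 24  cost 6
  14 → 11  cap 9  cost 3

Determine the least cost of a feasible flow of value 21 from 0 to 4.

shortest-cost path #1: 0→6→4 push 1 @ unit cost 4 (adds 4)
shortest-cost path #2: 0→8→4 push 20 @ unit cost 4 (adds 80)
total cost = 84

Minimum cost for 21 units: 84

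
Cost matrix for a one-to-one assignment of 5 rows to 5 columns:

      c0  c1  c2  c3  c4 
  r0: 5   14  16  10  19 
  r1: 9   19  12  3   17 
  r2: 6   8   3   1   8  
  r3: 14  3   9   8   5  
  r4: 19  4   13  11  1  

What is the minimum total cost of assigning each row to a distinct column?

optimal assignment: row0→col0 (cost 5), row1→col3 (cost 3), row2→col2 (cost 3), row3→col1 (cost 3), row4→col4 (cost 1)
total = 5 + 3 + 3 + 3 + 1 = 15

Minimum assignment cost: 15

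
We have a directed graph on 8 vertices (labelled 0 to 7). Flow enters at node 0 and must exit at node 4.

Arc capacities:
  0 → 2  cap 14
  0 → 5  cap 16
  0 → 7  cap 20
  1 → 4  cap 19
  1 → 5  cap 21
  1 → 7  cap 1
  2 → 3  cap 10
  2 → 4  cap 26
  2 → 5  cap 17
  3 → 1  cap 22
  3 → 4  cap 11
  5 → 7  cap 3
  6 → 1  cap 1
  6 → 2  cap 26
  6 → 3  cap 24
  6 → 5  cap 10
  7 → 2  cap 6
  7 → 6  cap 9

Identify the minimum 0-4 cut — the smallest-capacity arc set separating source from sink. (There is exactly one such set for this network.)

augment #1: 0→2→4 push 14
augment #2: 0→7→2→4 push 6
augment #3: 0→7→6→1→4 push 1
augment #4: 0→7→6→2→4 push 6
augment #5: 0→7→6→3→4 push 2
max flow = 29; residual-reachable set from 0 gives S-side
cut edges (S→T): {(0,2), (7,2), (7,6)} total cap 29

Min-cut arcs: {(0,2), (7,2), (7,6)} (total capacity 29)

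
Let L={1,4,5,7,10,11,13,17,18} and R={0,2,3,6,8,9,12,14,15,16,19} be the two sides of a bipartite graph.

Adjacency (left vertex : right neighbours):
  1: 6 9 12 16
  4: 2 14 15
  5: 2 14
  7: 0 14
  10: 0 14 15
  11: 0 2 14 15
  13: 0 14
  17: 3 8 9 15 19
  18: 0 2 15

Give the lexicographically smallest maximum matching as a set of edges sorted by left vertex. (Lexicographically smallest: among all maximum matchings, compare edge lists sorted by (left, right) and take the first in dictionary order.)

|M| = 6 (so the lex-smallest maximum matching has 6 edges)
process left vertices in ascending order; for each, take the smallest-labelled available neighbour that still permits 6 edges overall, or leave it unmatched if none does
lex-smallest matching: {1-6, 4-2, 5-14, 7-0, 10-15, 17-3}

Lex-smallest maximum matching: {(1,6), (4,2), (5,14), (7,0), (10,15), (17,3)}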